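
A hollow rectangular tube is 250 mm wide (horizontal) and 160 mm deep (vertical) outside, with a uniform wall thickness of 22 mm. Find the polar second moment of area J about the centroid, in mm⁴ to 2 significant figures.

Treat the section as a set of non-overlapping primitives; coordinates are from the bounding-box lower-left.
Outer rectangle: 250 × 160, A = 40 000 mm², y = 80 mm, Ī = 85 333 333 mm⁴.
Inner void (subtracted): 206 × 116, A = 23 896 mm², y = 80 mm, Ī = 26 795 381 mm⁴.
By symmetry the centroid is at mid-height, ȳ = 80 mm.
All pieces are centred on the centroidal x-axis, so I = ΣĪ (holes subtracted) = 58 537 952 mm⁴.
Repeating about the centroidal y-axis gives I_y = 123 829 112 mm⁴.
Polar second moment: J = I_x + I_y = 182 367 064 mm⁴.

J ≈ 1.8 × 10⁸ mm⁴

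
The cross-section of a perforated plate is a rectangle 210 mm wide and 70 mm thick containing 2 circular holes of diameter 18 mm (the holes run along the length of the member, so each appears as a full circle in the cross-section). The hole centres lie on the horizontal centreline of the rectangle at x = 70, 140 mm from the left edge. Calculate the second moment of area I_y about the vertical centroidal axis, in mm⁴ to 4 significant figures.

Split into non-overlapping primitives; take the origin at the lower-left of the bounding box.
Plate: 210 × 70, A = 14 700 mm², x = 105 mm, Ī = 54 022 500 mm⁴.
Hole 1 (subtracted): ⌀18, A = 254.469 mm², x = 70 mm, Ī = 5 153 mm⁴.
Hole 2 (subtracted): ⌀18, A = 254.469 mm², x = 140 mm, Ī = 5 153 mm⁴.
By symmetry the centroid is at mid-width, x̄ = 105 mm.
Transfer each piece to the vertical centroidal axis using Ī + A·d² with d = x − 105:
  plate: d = 0 mm → contributes +54 022 500 mm⁴
  hole 1: d = -35 mm → contributes −316 878 mm⁴
  hole 2: d = 35 mm → contributes −316 878 mm⁴
Total I = 53 388 745 mm⁴.

I_y ≈ 5.339 × 10⁷ mm⁴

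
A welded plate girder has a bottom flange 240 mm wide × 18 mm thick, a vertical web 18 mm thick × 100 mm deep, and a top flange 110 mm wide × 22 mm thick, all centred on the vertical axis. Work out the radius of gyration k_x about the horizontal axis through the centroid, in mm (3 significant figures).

k_x ≈ 53.5 mm

Split into non-overlapping primitives; take the origin at the lower-left of the bounding box.
Bottom plate: 240 × 18, A = 4 320 mm², y = 9 mm, Ī = 116 640 mm⁴.
Web plate: 18 × 100, A = 1 800 mm², y = 68 mm, Ī = 1 500 000 mm⁴.
Top plate: 110 × 22, A = 2 420 mm², y = 129 mm, Ī = 97 607 mm⁴.
Centroid: ȳ = ΣA·y / ΣA = 55.44 mm.
Transfer each piece to the horizontal axis through the centroid using Ī + A·d² with d = y − 55.44:
  bottom plate: d = -46.44 mm → contributes +9 433 583 mm⁴
  web plate: d = 12.56 mm → contributes +1 783 944 mm⁴
  top plate: d = 73.56 mm → contributes +13 192 305 mm⁴
Total I = 24 409 831 mm⁴.
Radius of gyration: k = √(I/A) = √(24 409 831 / 8 540) = 53.463 mm.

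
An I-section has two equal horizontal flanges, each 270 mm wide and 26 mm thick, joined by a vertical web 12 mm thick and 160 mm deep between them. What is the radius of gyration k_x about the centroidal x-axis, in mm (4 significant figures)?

Decompose the section into non-overlapping parts with the origin at the bottom-left of its bounding rectangle.
Bottom flange: 270 × 26, A = 7 020 mm², y = 13 mm, Ī = 395 460 mm⁴.
Web: 12 × 160, A = 1 920 mm², y = 106 mm, Ī = 4 096 000 mm⁴.
Top flange: 270 × 26, A = 7 020 mm², y = 199 mm, Ī = 395 460 mm⁴.
By symmetry the centroid is at mid-height, ȳ = 106 mm.
Transfer each piece to the centroidal x-axis using Ī + A·d² with d = y − 106:
  bottom flange: d = -93 mm → contributes +61 111 440 mm⁴
  web: d = 0 mm → contributes +4 096 000 mm⁴
  top flange: d = 93 mm → contributes +61 111 440 mm⁴
Total I = 126 318 880 mm⁴.
Radius of gyration: k = √(I/A) = √(126 318 880 / 15 960) = 88.9647 mm.

k_x ≈ 88.96 mm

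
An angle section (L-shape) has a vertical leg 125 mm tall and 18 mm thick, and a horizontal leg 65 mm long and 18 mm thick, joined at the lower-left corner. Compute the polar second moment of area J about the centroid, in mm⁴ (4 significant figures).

Treat the section as a set of non-overlapping primitives; coordinates are from the bounding-box lower-left.
Vertical leg: 18 × 125, A = 2 250 mm², y = 62.5 mm, Ī = 2 929 688 mm⁴.
Horizontal leg (remainder): 47 × 18, A = 846 mm², y = 9 mm, Ī = 22 842 mm⁴.
Centroid: ȳ = ΣA·y / ΣA = 47.8808 mm.
Transfer each piece to the centroidal x-axis using Ī + A·d² with d = y − 47.8808:
  vertical leg: d = 14.6192 mm → contributes +3 410 559 mm⁴
  horizontal leg (remainder): d = -38.8808 mm → contributes +1 301 755 mm⁴
Total I = 4 712 314 mm⁴.
For the y-axis: x̄ = 17.8808 mm.
Repeating about the centroidal y-axis gives I_y = 865 894 mm⁴.
Polar second moment: J = I_x + I_y = 5 578 208 mm⁴.

J ≈ 5.578 × 10⁶ mm⁴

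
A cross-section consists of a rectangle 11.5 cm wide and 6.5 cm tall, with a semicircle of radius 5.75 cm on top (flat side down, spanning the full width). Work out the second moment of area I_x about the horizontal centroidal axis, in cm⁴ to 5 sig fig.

Decompose the section into non-overlapping parts with the origin at the bottom-left of its bounding rectangle.
Rectangular body: 11.5 × 6.5, A = 74.75 cm², y = 3.25 cm, Ī = 263.1823 cm⁴.
Semicircular cap: semicircle r = 5.75, A = 51.93445 cm², y = 8.940376 cm, Ī = 119.9785 cm⁴.
Centroid: ȳ = ΣA·y / ΣA = 5.582777 cm.
Transfer each piece to the horizontal centroidal axis using Ī + A·d² with d = y − 5.582777:
  rectangular body: d = -2.332777 cm → contributes +669.9604 cm⁴
  semicircular cap: d = 3.357599 cm → contributes +705.4601 cm⁴
Total I = 1375.42 cm⁴.

I_x ≈ 1375.4 cm⁴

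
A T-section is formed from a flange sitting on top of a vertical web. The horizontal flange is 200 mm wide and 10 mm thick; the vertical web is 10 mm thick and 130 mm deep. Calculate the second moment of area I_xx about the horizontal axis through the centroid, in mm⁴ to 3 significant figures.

I_xx ≈ 5.71 × 10⁶ mm⁴

Decompose the section into non-overlapping parts with the origin at the bottom-left of its bounding rectangle.
Flange: 200 × 10, A = 2 000 mm², y = 135 mm, Ī = 16 667 mm⁴.
Web: 10 × 130, A = 1 300 mm², y = 65 mm, Ī = 1 830 833 mm⁴.
Centroid: ȳ = ΣA·y / ΣA = 107.42 mm.
Transfer each piece to the horizontal axis through the centroid using Ī + A·d² with d = y − 107.42:
  flange: d = 27.576 mm → contributes +1 537 511 mm⁴
  web: d = -42.424 mm → contributes +4 170 595 mm⁴
Total I = 5 708 106 mm⁴.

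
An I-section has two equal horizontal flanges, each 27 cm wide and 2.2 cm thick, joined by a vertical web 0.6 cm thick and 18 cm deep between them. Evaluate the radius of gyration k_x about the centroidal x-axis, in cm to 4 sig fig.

k_x ≈ 9.805 cm

Decompose the section into non-overlapping parts with the origin at the bottom-left of its bounding rectangle.
Bottom flange: 27 × 2.2, A = 59.4 cm², y = 1.1 cm, Ī = 23.958 cm⁴.
Web: 0.6 × 18, A = 10.8 cm², y = 11.2 cm, Ī = 291.6 cm⁴.
Top flange: 27 × 2.2, A = 59.4 cm², y = 21.3 cm, Ī = 23.958 cm⁴.
By symmetry the centroid is at mid-height, ȳ = 11.2 cm.
Transfer each piece to the centroidal x-axis using Ī + A·d² with d = y − 11.2:
  bottom flange: d = -10.1 cm → contributes +6083.35 cm⁴
  web: d = 0 cm → contributes +291.6 cm⁴
  top flange: d = 10.1 cm → contributes +6083.35 cm⁴
Total I = 12458.3 cm⁴.
Radius of gyration: k = √(I/A) = √(12458.3 / 129.6) = 9.80453 cm.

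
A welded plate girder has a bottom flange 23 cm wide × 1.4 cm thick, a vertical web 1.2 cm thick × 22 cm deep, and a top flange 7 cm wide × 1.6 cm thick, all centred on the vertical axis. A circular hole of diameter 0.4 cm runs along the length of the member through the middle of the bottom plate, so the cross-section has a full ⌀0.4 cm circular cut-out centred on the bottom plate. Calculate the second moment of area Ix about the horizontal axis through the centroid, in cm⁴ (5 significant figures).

Ix ≈ 6174.3 cm⁴

Treat the section as a set of non-overlapping primitives; coordinates are from the bounding-box lower-left.
Bottom plate: 23 × 1.4, A = 32.2 cm², y = 0.7 cm, Ī = 5.259333 cm⁴.
Web plate: 1.2 × 22, A = 26.4 cm², y = 12.4 cm, Ī = 1064.8 cm⁴.
Top plate: 7 × 1.6, A = 11.2 cm², y = 24.2 cm, Ī = 2.389333 cm⁴.
Hole (subtracted): ⌀0.4, A = 0.1256637 cm², y = 0.7 cm, Ī = 0.001256637 cm⁴.
Centroid: ȳ = ΣA·y / ΣA = 8.910771 cm.
Transfer each piece to the horizontal axis through the centroid using Ī + A·d² with d = y − 8.910771:
  bottom plate: d = -8.210771 cm → contributes +2176.079 cm⁴
  web plate: d = 3.489229 cm → contributes +1386.213 cm⁴
  top plate: d = 15.28923 cm → contributes +2620.507 cm⁴
  hole: d = -8.210771 cm → contributes −8.473096 cm⁴
Total I = 6174.326 cm⁴.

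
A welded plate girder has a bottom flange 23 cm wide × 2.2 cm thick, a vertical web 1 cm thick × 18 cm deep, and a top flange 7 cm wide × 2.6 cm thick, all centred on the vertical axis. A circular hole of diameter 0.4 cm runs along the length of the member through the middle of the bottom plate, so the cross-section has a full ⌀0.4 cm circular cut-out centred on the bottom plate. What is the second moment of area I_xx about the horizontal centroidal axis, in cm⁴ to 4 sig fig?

Split into non-overlapping primitives; take the origin at the lower-left of the bounding box.
Bottom plate: 23 × 2.2, A = 50.6 cm², y = 1.1 cm, Ī = 20.4087 cm⁴.
Web plate: 1 × 18, A = 18 cm², y = 11.2 cm, Ī = 486 cm⁴.
Top plate: 7 × 2.6, A = 18.2 cm², y = 21.5 cm, Ī = 10.2527 cm⁴.
Hole (subtracted): ⌀0.4, A = 0.125664 cm², y = 1.1 cm, Ī = 0.00125664 cm⁴.
Centroid: ȳ = ΣA·y / ΣA = 7.48113 cm.
Transfer each piece to the horizontal centroidal axis using Ī + A·d² with d = y − 7.48113:
  bottom plate: d = -6.38113 cm → contributes +2080.78 cm⁴
  web plate: d = 3.71887 cm → contributes +734.94 cm⁴
  top plate: d = 14.0189 cm → contributes +3587.08 cm⁴
  hole: d = -6.38113 cm → contributes −5.11813 cm⁴
Total I = 6397.68 cm⁴.

I_xx ≈ 6398 cm⁴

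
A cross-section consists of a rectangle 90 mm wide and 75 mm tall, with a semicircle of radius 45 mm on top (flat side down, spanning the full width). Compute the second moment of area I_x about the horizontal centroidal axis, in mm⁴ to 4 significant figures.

I_x ≈ 1.054 × 10⁷ mm⁴

Treat the section as a set of non-overlapping primitives; coordinates are from the bounding-box lower-left.
Rectangular body: 90 × 75, A = 6 750 mm², y = 37.5 mm, Ī = 3 164 063 mm⁴.
Semicircular cap: semicircle r = 45, A = 3180.86 mm², y = 94.0986 mm, Ī = 450 072 mm⁴.
Centroid: ȳ = ΣA·y / ΣA = 55.6286 mm.
Transfer each piece to the horizontal centroidal axis using Ī + A·d² with d = y − 55.6286:
  rectangular body: d = -18.1286 mm → contributes +5 382 417 mm⁴
  semicircular cap: d = 38.47 mm → contributes +5 157 566 mm⁴
Total I = 10 539 983 mm⁴.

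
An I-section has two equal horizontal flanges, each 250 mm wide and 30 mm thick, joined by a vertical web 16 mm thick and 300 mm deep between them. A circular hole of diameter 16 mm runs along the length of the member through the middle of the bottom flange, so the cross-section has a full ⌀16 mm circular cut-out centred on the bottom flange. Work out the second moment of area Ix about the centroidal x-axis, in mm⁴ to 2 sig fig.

Break the section into simple shapes (no overlaps), measuring from the bottom-left corner of the bounding box.
Bottom flange: 250 × 30, A = 7 500 mm², y = 15 mm, Ī = 562 500 mm⁴.
Web: 16 × 300, A = 4 800 mm², y = 180 mm, Ī = 36 000 000 mm⁴.
Top flange: 250 × 30, A = 7 500 mm², y = 345 mm, Ī = 562 500 mm⁴.
Hole (subtracted): ⌀16, A = 201.1 mm², y = 15 mm, Ī = 3 217 mm⁴.
Centroid: ȳ = ΣA·y / ΣA = 181.7 mm.
Transfer each piece to the centroidal x-axis using Ī + A·d² with d = y − 181.7:
  bottom flange: d = -166.7 mm → contributes +208 960 934 mm⁴
  web: d = -1.693 mm → contributes +36 013 753 mm⁴
  top flange: d = 163.3 mm → contributes +200 582 045 mm⁴
  hole: d = -166.7 mm → contributes −5 590 016 mm⁴
Total I = 439 966 716 mm⁴.

Ix ≈ 4.4 × 10⁸ mm⁴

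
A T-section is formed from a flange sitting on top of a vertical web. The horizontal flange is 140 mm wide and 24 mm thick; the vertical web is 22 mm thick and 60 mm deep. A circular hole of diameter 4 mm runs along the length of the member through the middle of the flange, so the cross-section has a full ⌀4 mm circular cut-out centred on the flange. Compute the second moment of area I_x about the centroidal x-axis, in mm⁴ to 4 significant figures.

Split into non-overlapping primitives; take the origin at the lower-left of the bounding box.
Flange: 140 × 24, A = 3 360 mm², y = 72 mm, Ī = 161 280 mm⁴.
Web: 22 × 60, A = 1 320 mm², y = 30 mm, Ī = 396 000 mm⁴.
Hole (subtracted): ⌀4, A = 12.5664 mm², y = 72 mm, Ī = 12.5664 mm⁴.
Centroid: ȳ = ΣA·y / ΣA = 60.122 mm.
Transfer each piece to the centroidal x-axis using Ī + A·d² with d = y − 60.122:
  flange: d = 11.878 mm → contributes +635 336 mm⁴
  web: d = -30.122 mm → contributes +1 593 678 mm⁴
  hole: d = 11.878 mm → contributes −1785.53 mm⁴
Total I = 2 227 228 mm⁴.

I_x ≈ 2.227 × 10⁶ mm⁴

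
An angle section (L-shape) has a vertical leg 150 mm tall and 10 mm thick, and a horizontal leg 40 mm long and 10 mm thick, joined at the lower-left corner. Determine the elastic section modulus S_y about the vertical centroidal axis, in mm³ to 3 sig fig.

S_y ≈ 4260 mm³

Split into non-overlapping primitives; take the origin at the lower-left of the bounding box.
Vertical leg: 10 × 150, A = 1 500 mm², x = 5 mm, Ī = 12 500 mm⁴.
Horizontal leg (remainder): 30 × 10, A = 300 mm², x = 25 mm, Ī = 22 500 mm⁴.
Centroid: x̄ = ΣA·x / ΣA = 8.3333 mm.
Transfer each piece to the vertical centroidal axis using Ī + A·d² with d = x − 8.3333:
  vertical leg: d = -3.3333 mm → contributes +29 167 mm⁴
  horizontal leg (remainder): d = 16.667 mm → contributes +105 833 mm⁴
Total I = 135 000 mm⁴.
Extreme fibre distance c = 31.667 mm; S = I/c = 4263.2 mm³.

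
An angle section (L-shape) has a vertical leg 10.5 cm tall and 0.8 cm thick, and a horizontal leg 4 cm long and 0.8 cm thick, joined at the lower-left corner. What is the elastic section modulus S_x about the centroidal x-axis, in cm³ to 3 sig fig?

S_x ≈ 19.3 cm³

Treat the section as a set of non-overlapping primitives; coordinates are from the bounding-box lower-left.
Vertical leg: 0.8 × 10.5, A = 8.4 cm², y = 5.25 cm, Ī = 77.175 cm⁴.
Horizontal leg (remainder): 3.2 × 0.8, A = 2.56 cm², y = 0.4 cm, Ī = 0.13653 cm⁴.
Centroid: ȳ = ΣA·y / ΣA = 4.1172 cm.
Transfer each piece to the centroidal x-axis using Ī + A·d² with d = y − 4.1172:
  vertical leg: d = 1.1328 cm → contributes +87.955 cm⁴
  horizontal leg (remainder): d = -3.7172 cm → contributes +35.509 cm⁴
Total I = 123.46 cm⁴.
Extreme fibre distance c = 6.3828 cm; S = I/c = 19.343 cm³.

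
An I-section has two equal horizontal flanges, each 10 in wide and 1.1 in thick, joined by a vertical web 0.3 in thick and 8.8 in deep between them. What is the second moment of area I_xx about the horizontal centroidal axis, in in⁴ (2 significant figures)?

Break the section into simple shapes (no overlaps), measuring from the bottom-left corner of the bounding box.
Bottom flange: 10 × 1.1, A = 11 in², y = 0.55 in, Ī = 1.109 in⁴.
Web: 0.3 × 8.8, A = 2.64 in², y = 5.5 in, Ī = 17.04 in⁴.
Top flange: 10 × 1.1, A = 11 in², y = 10.45 in, Ī = 1.109 in⁴.
By symmetry the centroid is at mid-height, ȳ = 5.5 in.
Transfer each piece to the horizontal centroidal axis using Ī + A·d² with d = y − 5.5:
  bottom flange: d = -4.95 in → contributes +270.6 in⁴
  web: d = 0 in → contributes +17.04 in⁴
  top flange: d = 4.95 in → contributes +270.6 in⁴
Total I = 558.3 in⁴.

I_xx ≈ 560 in⁴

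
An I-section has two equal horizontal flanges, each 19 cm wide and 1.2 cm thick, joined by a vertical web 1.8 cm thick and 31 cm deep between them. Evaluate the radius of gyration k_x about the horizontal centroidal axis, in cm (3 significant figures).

k_x ≈ 12.7 cm

Decompose the section into non-overlapping parts with the origin at the bottom-left of its bounding rectangle.
Bottom flange: 19 × 1.2, A = 22.8 cm², y = 0.6 cm, Ī = 2.736 cm⁴.
Web: 1.8 × 31, A = 55.8 cm², y = 16.7 cm, Ī = 4468.7 cm⁴.
Top flange: 19 × 1.2, A = 22.8 cm², y = 32.8 cm, Ī = 2.736 cm⁴.
By symmetry the centroid is at mid-height, ȳ = 16.7 cm.
Transfer each piece to the horizontal centroidal axis using Ī + A·d² with d = y − 16.7:
  bottom flange: d = -16.1 cm → contributes +5912.7 cm⁴
  web: d = 0 cm → contributes +4468.7 cm⁴
  top flange: d = 16.1 cm → contributes +5912.7 cm⁴
Total I = 16 294 cm⁴.
Radius of gyration: k = √(I/A) = √(16 294 / 101.4) = 12.676 cm.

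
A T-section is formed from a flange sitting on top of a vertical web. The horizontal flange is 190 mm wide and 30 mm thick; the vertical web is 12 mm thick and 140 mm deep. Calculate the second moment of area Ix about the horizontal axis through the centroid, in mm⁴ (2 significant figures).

Break the section into simple shapes (no overlaps), measuring from the bottom-left corner of the bounding box.
Flange: 190 × 30, A = 5 700 mm², y = 155 mm, Ī = 427 500 mm⁴.
Web: 12 × 140, A = 1 680 mm², y = 70 mm, Ī = 2 744 000 mm⁴.
Centroid: ȳ = ΣA·y / ΣA = 135.7 mm.
Transfer each piece to the horizontal axis through the centroid using Ī + A·d² with d = y − 135.7:
  flange: d = 19.35 mm → contributes +2 561 619 mm⁴
  web: d = -65.65 mm → contributes +9 984 759 mm⁴
Total I = 12 546 378 mm⁴.

Ix ≈ 1.3 × 10⁷ mm⁴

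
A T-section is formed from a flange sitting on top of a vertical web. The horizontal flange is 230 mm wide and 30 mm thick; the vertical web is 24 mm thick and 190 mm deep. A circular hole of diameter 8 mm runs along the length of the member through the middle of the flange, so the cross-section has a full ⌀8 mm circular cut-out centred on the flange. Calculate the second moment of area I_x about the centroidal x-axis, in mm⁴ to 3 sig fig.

Split into non-overlapping primitives; take the origin at the lower-left of the bounding box.
Flange: 230 × 30, A = 6 900 mm², y = 205 mm, Ī = 517 500 mm⁴.
Web: 24 × 190, A = 4 560 mm², y = 95 mm, Ī = 13 718 000 mm⁴.
Hole (subtracted): ⌀8, A = 50.265 mm², y = 205 mm, Ī = 201.06 mm⁴.
Centroid: ȳ = ΣA·y / ΣA = 161.04 mm.
Transfer each piece to the centroidal x-axis using Ī + A·d² with d = y − 161.04:
  flange: d = 43.962 mm → contributes +13 853 116 mm⁴
  web: d = -66.038 mm → contributes +33 603 962 mm⁴
  hole: d = 43.962 mm → contributes −97 349 mm⁴
Total I = 47 359 729 mm⁴.

I_x ≈ 4.74 × 10⁷ mm⁴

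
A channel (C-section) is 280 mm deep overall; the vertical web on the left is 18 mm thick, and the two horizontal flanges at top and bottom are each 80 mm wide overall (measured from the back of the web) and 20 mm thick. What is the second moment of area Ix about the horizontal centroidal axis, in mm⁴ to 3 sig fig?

Break the section into simple shapes (no overlaps), measuring from the bottom-left corner of the bounding box.
Web: 18 × 280, A = 5 040 mm², y = 140 mm, Ī = 32 928 000 mm⁴.
Top flange (beyond web): 62 × 20, A = 1 240 mm², y = 270 mm, Ī = 41 333 mm⁴.
Bottom flange (beyond web): 62 × 20, A = 1 240 mm², y = 10 mm, Ī = 41 333 mm⁴.
By symmetry the centroid is at mid-height, ȳ = 140 mm.
Transfer each piece to the horizontal centroidal axis using Ī + A·d² with d = y − 140:
  web: d = 0 mm → contributes +32 928 000 mm⁴
  top flange (beyond web): d = 130 mm → contributes +20 997 333 mm⁴
  bottom flange (beyond web): d = -130 mm → contributes +20 997 333 mm⁴
Total I = 74 922 667 mm⁴.

Ix ≈ 7.49 × 10⁷ mm⁴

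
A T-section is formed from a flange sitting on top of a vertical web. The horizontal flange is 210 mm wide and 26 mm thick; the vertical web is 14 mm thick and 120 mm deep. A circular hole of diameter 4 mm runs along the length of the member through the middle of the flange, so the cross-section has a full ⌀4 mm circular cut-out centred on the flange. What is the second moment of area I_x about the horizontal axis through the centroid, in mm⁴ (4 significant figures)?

Decompose the section into non-overlapping parts with the origin at the bottom-left of its bounding rectangle.
Flange: 210 × 26, A = 5 460 mm², y = 133 mm, Ī = 307 580 mm⁴.
Web: 14 × 120, A = 1 680 mm², y = 60 mm, Ī = 2 016 000 mm⁴.
Hole (subtracted): ⌀4, A = 12.5664 mm², y = 133 mm, Ī = 12.5664 mm⁴.
Centroid: ȳ = ΣA·y / ΣA = 115.793 mm.
Transfer each piece to the horizontal axis through the centroid using Ī + A·d² with d = y − 115.793:
  flange: d = 17.2068 mm → contributes +1 924 135 mm⁴
  web: d = -55.7932 mm → contributes +7 245 649 mm⁴
  hole: d = 17.2068 mm → contributes −3733.12 mm⁴
Total I = 9 166 051 mm⁴.

I_x ≈ 9.166 × 10⁶ mm⁴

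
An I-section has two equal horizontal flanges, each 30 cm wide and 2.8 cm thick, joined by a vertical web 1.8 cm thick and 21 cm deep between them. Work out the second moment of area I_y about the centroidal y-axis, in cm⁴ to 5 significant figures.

I_y ≈ 1.2610 × 10⁴ cm⁴

Split into non-overlapping primitives; take the origin at the lower-left of the bounding box.
Bottom flange: 30 × 2.8, A = 84 cm², x = 15 cm, Ī = 6 300 cm⁴.
Web: 1.8 × 21, A = 37.8 cm², x = 15 cm, Ī = 10.206 cm⁴.
Top flange: 30 × 2.8, A = 84 cm², x = 15 cm, Ī = 6 300 cm⁴.
By symmetry the centroid is at mid-width, x̄ = 15 cm.
All pieces are centred on the centroidal y-axis, so I = ΣĪ = 12610.21 cm⁴.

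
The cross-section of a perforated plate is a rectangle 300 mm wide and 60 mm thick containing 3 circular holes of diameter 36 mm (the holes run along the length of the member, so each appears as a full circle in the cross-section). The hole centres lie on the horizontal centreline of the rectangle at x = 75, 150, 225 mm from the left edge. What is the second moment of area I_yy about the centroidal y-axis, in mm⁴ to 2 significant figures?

Treat the section as a set of non-overlapping primitives; coordinates are from the bounding-box lower-left.
Plate: 300 × 60, A = 18 000 mm², x = 150 mm, Ī = 135 000 000 mm⁴.
Hole 1 (subtracted): ⌀36, A = 1 018 mm², x = 75 mm, Ī = 82 448 mm⁴.
Hole 2 (subtracted): ⌀36, A = 1 018 mm², x = 150 mm, Ī = 82 448 mm⁴.
Hole 3 (subtracted): ⌀36, A = 1 018 mm², x = 225 mm, Ī = 82 448 mm⁴.
By symmetry the centroid is at mid-width, x̄ = 150 mm.
Transfer each piece to the centroidal y-axis using Ī + A·d² with d = x − 150:
  plate: d = 0 mm → contributes +135 000 000 mm⁴
  hole 1: d = -75 mm → contributes −5 808 001 mm⁴
  hole 2: d = 0 mm → contributes −82 448 mm⁴
  hole 3: d = 75 mm → contributes −5 808 001 mm⁴
Total I = 123 301 551 mm⁴.

I_yy ≈ 1.2 × 10⁸ mm⁴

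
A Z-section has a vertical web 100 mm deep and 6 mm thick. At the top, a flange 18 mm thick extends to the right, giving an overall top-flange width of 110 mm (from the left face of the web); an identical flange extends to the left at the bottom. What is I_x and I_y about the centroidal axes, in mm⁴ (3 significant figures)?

Decompose the section into non-overlapping parts with the origin at the bottom-left of its bounding rectangle.
Web: 6 × 100, A = 600 mm², y = 50 mm, Ī = 500 000 mm⁴.
Top flange (beyond web): 104 × 18, A = 1 872 mm², y = 91 mm, Ī = 50 544 mm⁴.
Bottom flange (beyond web): 104 × 18, A = 1 872 mm², y = 9 mm, Ī = 50 544 mm⁴.
Centroid: ȳ = ΣA·y / ΣA = 50 mm.
Transfer each piece to the centroidal x-axis using Ī + A·d² with d = y − 50:
  web: d = 0 mm → contributes +500 000 mm⁴
  top flange (beyond web): d = 41 mm → contributes +3 197 376 mm⁴
  bottom flange (beyond web): d = -41 mm → contributes +3 197 376 mm⁴
Total I = 6 894 752 mm⁴.
For the y-axis: x̄ = 107 mm.
Repeating about the centroidal y-axis gives I_y = 14 701 992 mm⁴.

I_x ≈ 6.89 × 10⁶ mm⁴, I_y ≈ 1.47 × 10⁷ mm⁴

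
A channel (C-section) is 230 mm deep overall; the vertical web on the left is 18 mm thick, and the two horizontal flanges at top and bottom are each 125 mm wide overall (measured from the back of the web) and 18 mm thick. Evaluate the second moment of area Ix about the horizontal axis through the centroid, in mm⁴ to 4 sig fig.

Split into non-overlapping primitives; take the origin at the lower-left of the bounding box.
Web: 18 × 230, A = 4 140 mm², y = 115 mm, Ī = 18 250 500 mm⁴.
Top flange (beyond web): 107 × 18, A = 1 926 mm², y = 221 mm, Ī = 52 002 mm⁴.
Bottom flange (beyond web): 107 × 18, A = 1 926 mm², y = 9 mm, Ī = 52 002 mm⁴.
By symmetry the centroid is at mid-height, ȳ = 115 mm.
Transfer each piece to the horizontal axis through the centroid using Ī + A·d² with d = y − 115:
  web: d = 0 mm → contributes +18 250 500 mm⁴
  top flange (beyond web): d = 106 mm → contributes +21 692 538 mm⁴
  bottom flange (beyond web): d = -106 mm → contributes +21 692 538 mm⁴
Total I = 61 635 576 mm⁴.

Ix ≈ 6.164 × 10⁷ mm⁴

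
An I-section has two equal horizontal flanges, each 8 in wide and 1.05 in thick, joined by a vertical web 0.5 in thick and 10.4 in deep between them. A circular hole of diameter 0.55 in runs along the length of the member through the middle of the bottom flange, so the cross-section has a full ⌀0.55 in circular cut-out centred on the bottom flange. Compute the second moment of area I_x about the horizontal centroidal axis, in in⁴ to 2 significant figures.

I_x ≈ 590 in⁴

Treat the section as a set of non-overlapping primitives; coordinates are from the bounding-box lower-left.
Bottom flange: 8 × 1.05, A = 8.4 in², y = 0.525 in, Ī = 0.7718 in⁴.
Web: 0.5 × 10.4, A = 5.2 in², y = 6.25 in, Ī = 46.87 in⁴.
Top flange: 8 × 1.05, A = 8.4 in², y = 11.98 in, Ī = 0.7718 in⁴.
Hole (subtracted): ⌀0.55, A = 0.2376 in², y = 0.525 in, Ī = 0.004492 in⁴.
Centroid: ȳ = ΣA·y / ΣA = 6.313 in.
Transfer each piece to the horizontal centroidal axis using Ī + A·d² with d = y − 6.313:
  bottom flange: d = -5.788 in → contributes +282.1 in⁴
  web: d = -0.0625 in → contributes +46.89 in⁴
  top flange: d = 5.662 in → contributes +270.1 in⁴
  hole: d = -5.788 in → contributes −7.962 in⁴
Total I = 591.2 in⁴.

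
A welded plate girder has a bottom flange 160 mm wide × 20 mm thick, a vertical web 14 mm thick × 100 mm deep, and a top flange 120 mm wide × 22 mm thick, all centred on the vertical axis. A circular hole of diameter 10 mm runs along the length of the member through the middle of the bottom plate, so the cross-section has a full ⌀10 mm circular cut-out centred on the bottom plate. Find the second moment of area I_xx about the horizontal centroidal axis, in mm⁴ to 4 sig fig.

Split into non-overlapping primitives; take the origin at the lower-left of the bounding box.
Bottom plate: 160 × 20, A = 3 200 mm², y = 10 mm, Ī = 106 667 mm⁴.
Web plate: 14 × 100, A = 1 400 mm², y = 70 mm, Ī = 1 166 667 mm⁴.
Top plate: 120 × 22, A = 2 640 mm², y = 131 mm, Ī = 106 480 mm⁴.
Hole (subtracted): ⌀10, A = 78.5398 mm², y = 10 mm, Ī = 490.874 mm⁴.
Centroid: ȳ = ΣA·y / ΣA = 66.3349 mm.
Transfer each piece to the horizontal centroidal axis using Ī + A·d² with d = y − 66.3349:
  bottom plate: d = -56.3349 mm → contributes +10 262 247 mm⁴
  web plate: d = 3.66512 mm → contributes +1 185 473 mm⁴
  top plate: d = 64.6651 mm → contributes +11 145 845 mm⁴
  hole: d = -56.3349 mm → contributes −249 746 mm⁴
Total I = 22 343 818 mm⁴.

I_xx ≈ 2.234 × 10⁷ mm⁴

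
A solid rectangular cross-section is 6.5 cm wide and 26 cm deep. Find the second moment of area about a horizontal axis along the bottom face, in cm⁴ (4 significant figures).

I_base ≈ 3.808 × 10⁴ cm⁴

The section: 6.5 × 26, A = 169 cm², y = 13 cm, Ī = 9520.33 cm⁴.
Transfer it to the bottom edge using Ī + A·d² with d = y − 0:
  the section: d = 13 cm → contributes +38081.3 cm⁴
Total I = 38081.3 cm⁴.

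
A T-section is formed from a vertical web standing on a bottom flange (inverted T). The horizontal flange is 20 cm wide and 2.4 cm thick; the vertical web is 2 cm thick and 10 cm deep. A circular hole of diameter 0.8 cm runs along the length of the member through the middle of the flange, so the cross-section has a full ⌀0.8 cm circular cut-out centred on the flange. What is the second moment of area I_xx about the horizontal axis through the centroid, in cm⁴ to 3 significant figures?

I_xx ≈ 731 cm⁴

Decompose the section into non-overlapping parts with the origin at the bottom-left of its bounding rectangle.
Flange: 20 × 2.4, A = 48 cm², y = 1.2 cm, Ī = 23.04 cm⁴.
Web: 2 × 10, A = 20 cm², y = 7.4 cm, Ī = 166.67 cm⁴.
Hole (subtracted): ⌀0.8, A = 0.50265 cm², y = 1.2 cm, Ī = 0.020106 cm⁴.
Centroid: ȳ = ΣA·y / ΣA = 3.0371 cm.
Transfer each piece to the horizontal axis through the centroid using Ī + A·d² with d = y − 3.0371:
  flange: d = -1.8371 cm → contributes +185.04 cm⁴
  web: d = 4.3629 cm → contributes +547.36 cm⁴
  hole: d = -1.8371 cm → contributes −1.7166 cm⁴
Total I = 730.69 cm⁴.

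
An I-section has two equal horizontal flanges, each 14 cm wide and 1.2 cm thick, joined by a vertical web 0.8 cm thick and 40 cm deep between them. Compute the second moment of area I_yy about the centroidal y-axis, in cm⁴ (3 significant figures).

I_yy ≈ 551 cm⁴

Split into non-overlapping primitives; take the origin at the lower-left of the bounding box.
Bottom flange: 14 × 1.2, A = 16.8 cm², x = 7 cm, Ī = 274.4 cm⁴.
Web: 0.8 × 40, A = 32 cm², x = 7 cm, Ī = 1.7067 cm⁴.
Top flange: 14 × 1.2, A = 16.8 cm², x = 7 cm, Ī = 274.4 cm⁴.
By symmetry the centroid is at mid-width, x̄ = 7 cm.
All pieces are centred on the centroidal y-axis, so I = ΣĪ = 550.51 cm⁴.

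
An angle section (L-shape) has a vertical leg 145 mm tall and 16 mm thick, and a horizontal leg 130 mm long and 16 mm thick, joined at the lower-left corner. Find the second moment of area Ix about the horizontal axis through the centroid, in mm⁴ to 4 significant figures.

Ix ≈ 8.352 × 10⁶ mm⁴

Treat the section as a set of non-overlapping primitives; coordinates are from the bounding-box lower-left.
Vertical leg: 16 × 145, A = 2 320 mm², y = 72.5 mm, Ī = 4 064 833 mm⁴.
Horizontal leg (remainder): 114 × 16, A = 1 824 mm², y = 8 mm, Ī = 38 912 mm⁴.
Centroid: ȳ = ΣA·y / ΣA = 44.11 mm.
Transfer each piece to the horizontal axis through the centroid using Ī + A·d² with d = y − 44.11:
  vertical leg: d = 28.39 mm → contributes +5 934 730 mm⁴
  horizontal leg (remainder): d = -36.11 mm → contributes +2 417 289 mm⁴
Total I = 8 352 019 mm⁴.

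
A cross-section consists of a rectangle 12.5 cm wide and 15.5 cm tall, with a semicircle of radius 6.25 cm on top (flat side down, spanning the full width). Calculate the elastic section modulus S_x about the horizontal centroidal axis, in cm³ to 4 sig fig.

Decompose the section into non-overlapping parts with the origin at the bottom-left of its bounding rectangle.
Rectangular body: 12.5 × 15.5, A = 193.75 cm², y = 7.75 cm, Ī = 3879.04 cm⁴.
Semicircular cap: semicircle r = 6.25, A = 61.3592 cm², y = 18.1526 cm, Ī = 167.476 cm⁴.
Centroid: ȳ = ΣA·y / ΣA = 10.252 cm.
Transfer each piece to the horizontal centroidal axis using Ī + A·d² with d = y − 10.252:
  rectangular body: d = -2.50204 cm → contributes +5091.95 cm⁴
  semicircular cap: d = 7.90054 cm → contributes +3997.43 cm⁴
Total I = 9089.38 cm⁴.
Extreme fibre distance c = 11.498 cm; S = I/c = 790.522 cm³.

S_x ≈ 790.5 cm³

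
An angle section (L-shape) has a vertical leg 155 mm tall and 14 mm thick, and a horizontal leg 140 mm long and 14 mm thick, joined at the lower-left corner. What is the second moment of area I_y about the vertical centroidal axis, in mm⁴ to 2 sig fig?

Decompose the section into non-overlapping parts with the origin at the bottom-left of its bounding rectangle.
Vertical leg: 14 × 155, A = 2 170 mm², x = 7 mm, Ī = 35 443 mm⁴.
Horizontal leg (remainder): 126 × 14, A = 1 764 mm², x = 77 mm, Ī = 2 333 772 mm⁴.
Centroid: x̄ = ΣA·x / ΣA = 38.39 mm.
Transfer each piece to the vertical centroidal axis using Ī + A·d² with d = x − 38.39:
  vertical leg: d = -31.39 mm → contributes +2 173 328 mm⁴
  horizontal leg (remainder): d = 38.61 mm → contributes +4 963 709 mm⁴
Total I = 7 137 037 mm⁴.

I_y ≈ 7.1 × 10⁶ mm⁴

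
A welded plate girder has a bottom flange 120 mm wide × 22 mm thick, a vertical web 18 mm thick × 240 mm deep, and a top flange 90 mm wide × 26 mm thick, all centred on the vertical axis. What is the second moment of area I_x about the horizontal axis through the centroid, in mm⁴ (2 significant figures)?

Break the section into simple shapes (no overlaps), measuring from the bottom-left corner of the bounding box.
Bottom plate: 120 × 22, A = 2 640 mm², y = 11 mm, Ī = 106 480 mm⁴.
Web plate: 18 × 240, A = 4 320 mm², y = 142 mm, Ī = 20 736 000 mm⁴.
Top plate: 90 × 26, A = 2 340 mm², y = 275 mm, Ī = 131 820 mm⁴.
Centroid: ȳ = ΣA·y / ΣA = 138.3 mm.
Transfer each piece to the horizontal axis through the centroid using Ī + A·d² with d = y − 138.3:
  bottom plate: d = -127.3 mm → contributes +42 873 270 mm⁴
  web plate: d = 3.723 mm → contributes +20 795 865 mm⁴
  top plate: d = 136.7 mm → contributes +43 873 590 mm⁴
Total I = 107 542 724 mm⁴.

I_x ≈ 1.1 × 10⁸ mm⁴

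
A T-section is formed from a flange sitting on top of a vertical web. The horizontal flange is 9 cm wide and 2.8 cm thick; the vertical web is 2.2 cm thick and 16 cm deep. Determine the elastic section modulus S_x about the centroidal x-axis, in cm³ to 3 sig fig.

Split into non-overlapping primitives; take the origin at the lower-left of the bounding box.
Flange: 9 × 2.8, A = 25.2 cm², y = 17.4 cm, Ī = 16.464 cm⁴.
Web: 2.2 × 16, A = 35.2 cm², y = 8 cm, Ī = 750.93 cm⁴.
Centroid: ȳ = ΣA·y / ΣA = 11.922 cm.
Transfer each piece to the centroidal x-axis using Ī + A·d² with d = y − 11.922:
  flange: d = 5.4781 cm → contributes +772.72 cm⁴
  web: d = -3.9219 cm → contributes +1292.3 cm⁴
Total I = 2065.1 cm⁴.
Extreme fibre distance c = 11.922 cm; S = I/c = 173.22 cm³.

S_x ≈ 173 cm³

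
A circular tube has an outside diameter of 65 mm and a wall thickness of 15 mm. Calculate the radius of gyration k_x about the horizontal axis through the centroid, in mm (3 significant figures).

k_x ≈ 18.5 mm

Split into non-overlapping primitives; take the origin at the lower-left of the bounding box.
Outer circle: ⌀65, A = 3318.3 mm², y = 32.5 mm, Ī = 876 241 mm⁴.
Bore (subtracted): ⌀35, A = 962.11 mm², y = 32.5 mm, Ī = 73 662 mm⁴.
By symmetry the centroid is at mid-height, ȳ = 32.5 mm.
All pieces are centred on the horizontal axis through the centroid, so I = ΣĪ (holes subtracted) = 802 579 mm⁴.
Radius of gyration: k = √(I/A) = √(802 579 / 2356.2) = 18.456 mm.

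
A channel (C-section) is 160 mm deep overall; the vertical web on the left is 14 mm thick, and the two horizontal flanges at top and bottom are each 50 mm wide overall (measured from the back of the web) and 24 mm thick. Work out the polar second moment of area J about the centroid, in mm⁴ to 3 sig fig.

J ≈ 1.37 × 10⁷ mm⁴

Decompose the section into non-overlapping parts with the origin at the bottom-left of its bounding rectangle.
Web: 14 × 160, A = 2 240 mm², y = 80 mm, Ī = 4 778 667 mm⁴.
Top flange (beyond web): 36 × 24, A = 864 mm², y = 148 mm, Ī = 41 472 mm⁴.
Bottom flange (beyond web): 36 × 24, A = 864 mm², y = 12 mm, Ī = 41 472 mm⁴.
By symmetry the centroid is at mid-height, ȳ = 80 mm.
Transfer each piece to the centroidal x-axis using Ī + A·d² with d = y − 80:
  web: d = 0 mm → contributes +4 778 667 mm⁴
  top flange (beyond web): d = 68 mm → contributes +4 036 608 mm⁴
  bottom flange (beyond web): d = -68 mm → contributes +4 036 608 mm⁴
Total I = 12 851 883 mm⁴.
For the y-axis: x̄ = 17.887 mm.
Repeating about the centroidal y-axis gives I_y = 832 888 mm⁴.
Polar second moment: J = I_x + I_y = 13 684 771 mm⁴.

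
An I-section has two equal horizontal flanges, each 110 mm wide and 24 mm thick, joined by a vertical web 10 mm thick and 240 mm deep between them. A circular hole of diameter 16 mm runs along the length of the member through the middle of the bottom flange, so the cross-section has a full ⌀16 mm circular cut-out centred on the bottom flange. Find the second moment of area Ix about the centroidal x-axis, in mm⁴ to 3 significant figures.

Ix ≈ 1.00 × 10⁸ mm⁴

Split into non-overlapping primitives; take the origin at the lower-left of the bounding box.
Bottom flange: 110 × 24, A = 2 640 mm², y = 12 mm, Ī = 126 720 mm⁴.
Web: 10 × 240, A = 2 400 mm², y = 144 mm, Ī = 11 520 000 mm⁴.
Top flange: 110 × 24, A = 2 640 mm², y = 276 mm, Ī = 126 720 mm⁴.
Hole (subtracted): ⌀16, A = 201.06 mm², y = 12 mm, Ī = 3 217 mm⁴.
Centroid: ȳ = ΣA·y / ΣA = 147.55 mm.
Transfer each piece to the centroidal x-axis using Ī + A·d² with d = y − 147.55:
  bottom flange: d = -135.55 mm → contributes +48 632 596 mm⁴
  web: d = -3.5487 mm → contributes +11 550 223 mm⁴
  top flange: d = 128.45 mm → contributes +43 686 054 mm⁴
  hole: d = -135.55 mm → contributes −3 697 416 mm⁴
Total I = 100 171 458 mm⁴.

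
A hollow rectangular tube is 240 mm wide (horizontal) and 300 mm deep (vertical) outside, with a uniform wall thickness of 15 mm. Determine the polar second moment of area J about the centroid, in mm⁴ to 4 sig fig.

J ≈ 3.328 × 10⁸ mm⁴

Split into non-overlapping primitives; take the origin at the lower-left of the bounding box.
Outer rectangle: 240 × 300, A = 72 000 mm², y = 150 mm, Ī = 540 000 000 mm⁴.
Inner void (subtracted): 210 × 270, A = 56 700 mm², y = 150 mm, Ī = 344 452 500 mm⁴.
By symmetry the centroid is at mid-height, ȳ = 150 mm.
All pieces are centred on the centroidal x-axis, so I = ΣĪ (holes subtracted) = 195 547 500 mm⁴.
Repeating about the centroidal y-axis gives I_y = 137 227 500 mm⁴.
Polar second moment: J = I_x + I_y = 332 775 000 mm⁴.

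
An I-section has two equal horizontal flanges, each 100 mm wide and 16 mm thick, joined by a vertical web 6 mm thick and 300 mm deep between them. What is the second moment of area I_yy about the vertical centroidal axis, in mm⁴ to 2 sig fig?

Split into non-overlapping primitives; take the origin at the lower-left of the bounding box.
Bottom flange: 100 × 16, A = 1 600 mm², x = 50 mm, Ī = 1 333 333 mm⁴.
Web: 6 × 300, A = 1 800 mm², x = 50 mm, Ī = 5 400 mm⁴.
Top flange: 100 × 16, A = 1 600 mm², x = 50 mm, Ī = 1 333 333 mm⁴.
By symmetry the centroid is at mid-width, x̄ = 50 mm.
All pieces are centred on the vertical centroidal axis, so I = ΣĪ = 2 672 067 mm⁴.

I_yy ≈ 2.7 × 10⁶ mm⁴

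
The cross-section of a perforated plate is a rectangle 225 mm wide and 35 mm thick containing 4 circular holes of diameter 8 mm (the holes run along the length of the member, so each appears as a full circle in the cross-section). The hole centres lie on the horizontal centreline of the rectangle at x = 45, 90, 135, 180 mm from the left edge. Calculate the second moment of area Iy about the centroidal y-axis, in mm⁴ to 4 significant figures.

Iy ≈ 3.271 × 10⁷ mm⁴

Break the section into simple shapes (no overlaps), measuring from the bottom-left corner of the bounding box.
Plate: 225 × 35, A = 7 875 mm², x = 112.5 mm, Ī = 33 222 656 mm⁴.
Hole 1 (subtracted): ⌀8, A = 50.2655 mm², x = 45 mm, Ī = 201.062 mm⁴.
Hole 2 (subtracted): ⌀8, A = 50.2655 mm², x = 90 mm, Ī = 201.062 mm⁴.
Hole 3 (subtracted): ⌀8, A = 50.2655 mm², x = 135 mm, Ī = 201.062 mm⁴.
Hole 4 (subtracted): ⌀8, A = 50.2655 mm², x = 180 mm, Ī = 201.062 mm⁴.
By symmetry the centroid is at mid-width, x̄ = 112.5 mm.
Transfer each piece to the centroidal y-axis using Ī + A·d² with d = x − 112.5:
  plate: d = 0 mm → contributes +33 222 656 mm⁴
  hole 1: d = -67.5 mm → contributes −229 223 mm⁴
  hole 2: d = -22.5 mm → contributes −25 648 mm⁴
  hole 3: d = 22.5 mm → contributes −25 648 mm⁴
  hole 4: d = 67.5 mm → contributes −229 223 mm⁴
Total I = 32 712 914 mm⁴.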